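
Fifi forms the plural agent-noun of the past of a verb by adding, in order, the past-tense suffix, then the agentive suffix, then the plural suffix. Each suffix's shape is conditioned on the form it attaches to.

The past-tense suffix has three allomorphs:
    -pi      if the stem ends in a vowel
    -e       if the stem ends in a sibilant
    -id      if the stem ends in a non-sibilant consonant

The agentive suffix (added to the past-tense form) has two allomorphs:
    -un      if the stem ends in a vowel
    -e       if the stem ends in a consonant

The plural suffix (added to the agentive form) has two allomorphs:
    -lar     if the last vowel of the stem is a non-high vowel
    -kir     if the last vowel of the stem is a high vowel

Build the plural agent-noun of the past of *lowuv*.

lowuvidelar

*lowuv*: final sound = /v/, a non-sibilant consonant → -id → *lowuvid*.
The past-tense form *lowuvid*: final sound = /d/, a consonant → -e → *lowuvide*.
The agentive form *lowuvide* — last vowel /e/ (a non-high vowel) → -lar → *lowuvidelar*.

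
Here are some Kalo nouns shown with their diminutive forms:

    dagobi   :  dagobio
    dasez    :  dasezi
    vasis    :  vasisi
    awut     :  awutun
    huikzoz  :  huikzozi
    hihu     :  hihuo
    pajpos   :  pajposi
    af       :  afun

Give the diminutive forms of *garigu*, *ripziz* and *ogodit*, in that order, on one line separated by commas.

Looking at the final sound of each stem: -i when the stem ends in a sibilant (*dasez*, *vasis*, *huikzoz*, *pajpos*); -un when the stem ends in a non-sibilant consonant (*awut*, *af*); -o when the stem ends in a vowel (*dagobi*, *hihu*).
*garigu* — final sound /u/ (a vowel) → -o → *gariguo*.
*ripziz* — final sound /z/ (a sibilant) → -i → *ripzizi*.
Since the final sound of *ogodit* is /t/ (a non-sibilant consonant), it takes -un, giving *ogoditun*.

gariguo, ripzizi, ogoditun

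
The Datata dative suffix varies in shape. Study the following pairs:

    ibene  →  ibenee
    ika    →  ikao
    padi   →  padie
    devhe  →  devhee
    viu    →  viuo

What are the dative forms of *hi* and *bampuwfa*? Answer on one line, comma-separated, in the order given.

hie, bampuwfao

The alternation tracks the last vowel of the stem — -e when the last vowel of the stem is a front vowel (*ibene*, *padi*, *devhe*); -o when the last vowel of the stem is a back vowel (*ika*, *viu*).
Since the last vowel of *hi* is /i/ (a front vowel), it takes -e, giving *hie*.
Since the last vowel of *bampuwfa* is /a/ (a back vowel), it takes -o, giving *bampuwfao*.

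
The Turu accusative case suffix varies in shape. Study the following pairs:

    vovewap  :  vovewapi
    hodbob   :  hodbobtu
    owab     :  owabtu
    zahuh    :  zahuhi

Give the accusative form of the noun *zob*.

The alternation tracks the final consonant of the stem — -i when the stem ends in a voiceless consonant (*vovewap*, *zahuh*); -tu when the stem ends in a voiced consonant (*hodbob*, *owab*).
*zob*: final consonant = /b/, voiced → -tu → *zobtu*.

zobtu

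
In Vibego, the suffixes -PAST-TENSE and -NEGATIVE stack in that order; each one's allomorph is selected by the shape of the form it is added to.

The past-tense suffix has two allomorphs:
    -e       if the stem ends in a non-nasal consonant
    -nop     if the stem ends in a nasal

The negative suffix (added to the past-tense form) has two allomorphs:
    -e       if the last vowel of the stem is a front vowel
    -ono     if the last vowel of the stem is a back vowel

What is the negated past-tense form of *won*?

wonnopono

Since the final consonant of *won* is /n/ (a nasal), it takes -nop, giving *wonnop*.
The past-tense form *wonnop* — last vowel /o/ (a back vowel) → -ono → *wonnopono*.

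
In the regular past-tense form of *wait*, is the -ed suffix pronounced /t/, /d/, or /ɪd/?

/ɪd/

The stem *wait* ends in /t/ or /d/.
The -ed suffix is realized as /ɪd/ after /t, d/; as /t/ after other voiceless consonants; and as /d/ after other voiced sounds.
So -ed on *wait* is pronounced /ɪd/.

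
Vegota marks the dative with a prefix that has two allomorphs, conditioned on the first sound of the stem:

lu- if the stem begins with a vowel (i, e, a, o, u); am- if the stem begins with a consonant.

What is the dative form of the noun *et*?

*et*: first sound = /e/, a vowel → lu- → *luet*.

luet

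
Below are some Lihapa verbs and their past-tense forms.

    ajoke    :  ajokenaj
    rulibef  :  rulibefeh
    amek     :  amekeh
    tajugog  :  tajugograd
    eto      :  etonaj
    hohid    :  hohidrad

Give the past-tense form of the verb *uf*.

Looking at the final sound of each stem: -eh when the stem ends in a voiceless consonant (*rulibef*, *amek*); -rad when the stem ends in a voiced consonant (*tajugog*, *hohid*); -naj when the stem ends in a vowel (*ajoke*, *eto*).
*uf*: final sound = /f/, a voiceless consonant → -eh → *ufeh*.

ufeh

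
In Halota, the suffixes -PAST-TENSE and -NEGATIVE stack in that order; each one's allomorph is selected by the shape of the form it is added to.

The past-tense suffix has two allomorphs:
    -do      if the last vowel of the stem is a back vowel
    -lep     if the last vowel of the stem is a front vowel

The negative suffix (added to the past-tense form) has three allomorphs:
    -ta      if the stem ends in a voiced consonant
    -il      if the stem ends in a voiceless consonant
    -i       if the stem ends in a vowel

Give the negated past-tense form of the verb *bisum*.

Since the last vowel of *bisum* is /u/ (a back vowel), it takes -do, giving *bisumdo*.
The final sound of the past-tense form *bisumdo* is /o/, which is a vowel, so the negative suffix is -i, giving *bisumdoi*.

bisumdoi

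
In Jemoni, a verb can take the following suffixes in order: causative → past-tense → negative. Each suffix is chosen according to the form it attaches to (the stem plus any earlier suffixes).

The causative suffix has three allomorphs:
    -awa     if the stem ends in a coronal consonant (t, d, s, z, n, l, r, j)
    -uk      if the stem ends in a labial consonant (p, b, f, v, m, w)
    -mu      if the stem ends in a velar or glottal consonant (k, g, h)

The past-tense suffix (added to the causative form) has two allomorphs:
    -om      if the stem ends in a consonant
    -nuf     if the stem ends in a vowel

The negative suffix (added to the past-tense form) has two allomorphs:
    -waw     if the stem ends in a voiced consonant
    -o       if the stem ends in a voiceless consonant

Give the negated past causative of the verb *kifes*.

Since the final consonant of *kifes* is /s/ (coronal), it takes -awa, giving *kifesawa*.
The final sound of the causative form *kifesawa* is /a/, which is a vowel, so the past-tense suffix is -nuf, giving *kifesawanuf*.
The past-tense form *kifesawanuf* — final consonant /f/ (voiceless) → -o → *kifesawanufo*.

kifesawanufo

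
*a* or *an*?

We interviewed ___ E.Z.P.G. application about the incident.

The indefinite article is chosen by the initial *sound* of the following word, not its spelling.
The initialism *E.Z.P.G.* is read letter by letter; the first letter, E, is pronounced /iː/, which begins with a vowel sound.
So the article is *an*: We interviewed an E.Z.P.G. application about the incident.

an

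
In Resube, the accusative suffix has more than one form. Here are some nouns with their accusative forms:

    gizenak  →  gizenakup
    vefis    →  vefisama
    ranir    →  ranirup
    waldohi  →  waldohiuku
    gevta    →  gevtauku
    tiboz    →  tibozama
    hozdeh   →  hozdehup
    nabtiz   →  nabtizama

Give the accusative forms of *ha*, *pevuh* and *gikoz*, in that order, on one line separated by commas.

The pattern is sibilance of the final sound: -ama when the stem ends in a sibilant (*vefis*, *tiboz*, *nabtiz*); -up when the stem ends in a non-sibilant consonant (*gizenak*, *ranir*, *hozdeh*); -uku when the stem ends in a vowel (*waldohi*, *gevta*).
*ha* — final sound /a/ (a vowel) → -uku → *hauku*.
The final sound of *pevuh* is /h/, which is a non-sibilant consonant, so the suffix is -up, giving *pevuhup*.
*gikoz* — final sound /z/ (a sibilant) → -ama → *gikozama*.

hauku, pevuhup, gikozama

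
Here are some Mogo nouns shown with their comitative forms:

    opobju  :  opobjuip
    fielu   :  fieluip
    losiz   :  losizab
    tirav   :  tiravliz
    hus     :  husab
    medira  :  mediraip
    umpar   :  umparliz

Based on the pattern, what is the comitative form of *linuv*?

The pattern is sibilance of the final sound: -ab when the stem ends in a sibilant (*losiz*, *hus*); -liz when the stem ends in a non-sibilant consonant (*tirav*, *umpar*); -ip when the stem ends in a vowel (*opobju*, *fielu*, *medira*).
The final sound of *linuv* is /v/, which is a non-sibilant consonant, so the suffix is -liz, giving *linuvliz*.

linuvliz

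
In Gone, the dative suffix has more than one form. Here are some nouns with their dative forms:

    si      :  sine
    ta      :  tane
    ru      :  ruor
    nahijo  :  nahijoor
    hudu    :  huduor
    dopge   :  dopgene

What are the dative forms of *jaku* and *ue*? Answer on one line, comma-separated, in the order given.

jakuor, uene

The pattern is rounding harmony: -or when the last vowel of the stem is a rounded vowel (*ru*, *nahijo*, *hudu*); -ne when the last vowel of the stem is an unrounded vowel (*si*, *ta*, *dopge*).
Since the last vowel of *jaku* is /u/ (a rounded vowel), it takes -or, giving *jakuor*.
The last vowel of *ue* is /e/, which is an unrounded vowel, so the suffix is -ne, giving *uene*.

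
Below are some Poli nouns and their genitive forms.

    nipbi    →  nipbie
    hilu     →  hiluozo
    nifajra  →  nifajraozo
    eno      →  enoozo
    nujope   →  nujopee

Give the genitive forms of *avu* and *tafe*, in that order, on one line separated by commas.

avuozo, tafee

The suffix is conditioned by the last vowel: -e when the last vowel of the stem is a front vowel (*nipbi*, *nujope*); -ozo when the last vowel of the stem is a back vowel (*hilu*, *nifajra*, *eno*).
*avu*: last vowel = /u/, a back vowel → -ozo → *avuozo*.
*tafe* — last vowel /e/ (a front vowel) → -e → *tafee*.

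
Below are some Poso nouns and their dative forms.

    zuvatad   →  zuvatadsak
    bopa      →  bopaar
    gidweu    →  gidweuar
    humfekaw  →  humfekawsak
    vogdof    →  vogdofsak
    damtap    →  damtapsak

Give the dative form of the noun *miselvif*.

The suffix is conditioned by the final sound: -sak when the stem ends in a consonant (*zuvatad*, *humfekaw*, *vogdof*, *damtap*); -ar when the stem ends in a vowel (*bopa*, *gidweu*).
*miselvif* — final sound /f/ (a consonant) → -sak → *miselvifsak*.

miselvifsak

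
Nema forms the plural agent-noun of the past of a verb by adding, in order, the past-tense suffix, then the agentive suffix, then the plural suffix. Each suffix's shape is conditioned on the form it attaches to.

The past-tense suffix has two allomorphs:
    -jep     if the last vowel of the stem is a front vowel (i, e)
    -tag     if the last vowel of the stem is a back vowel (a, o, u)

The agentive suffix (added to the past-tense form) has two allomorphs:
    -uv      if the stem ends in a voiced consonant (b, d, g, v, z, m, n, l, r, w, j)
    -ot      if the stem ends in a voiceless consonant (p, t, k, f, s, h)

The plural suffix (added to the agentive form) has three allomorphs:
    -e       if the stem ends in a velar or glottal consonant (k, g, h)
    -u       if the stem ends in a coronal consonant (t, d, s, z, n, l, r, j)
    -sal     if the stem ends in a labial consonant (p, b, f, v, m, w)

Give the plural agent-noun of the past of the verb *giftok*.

*giftok* — last vowel /o/ (a back vowel) → -tag → *giftoktag*.
The past-tense form *giftoktag*: final consonant = /g/, voiced → -uv → *giftoktaguv*.
The agentive form *giftoktaguv*: final consonant = /v/, labial → -sal → *giftoktaguvsal*.

giftoktaguvsal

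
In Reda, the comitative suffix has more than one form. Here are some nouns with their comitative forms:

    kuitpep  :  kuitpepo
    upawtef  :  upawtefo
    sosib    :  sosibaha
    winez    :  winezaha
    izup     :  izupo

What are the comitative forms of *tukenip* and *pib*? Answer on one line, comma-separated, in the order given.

tukenipo, pibaha

The suffix is conditioned by the final consonant: -o when the stem ends in a voiceless consonant (*kuitpep*, *upawtef*, *izup*); -aha when the stem ends in a voiced consonant (*sosib*, *winez*).
*tukenip* — final consonant /p/ (voiceless) → -o → *tukenipo*.
*pib*: final consonant = /b/, voiced → -aha → *pibaha*.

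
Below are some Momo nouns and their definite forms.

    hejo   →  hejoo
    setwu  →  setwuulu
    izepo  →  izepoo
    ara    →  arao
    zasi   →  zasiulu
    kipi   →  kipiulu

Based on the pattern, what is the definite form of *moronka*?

moronkao

The pattern is height harmony: -ulu when the last vowel of the stem is a high vowel (*setwu*, *zasi*, *kipi*); -o when the last vowel of the stem is a non-high vowel (*hejo*, *izepo*, *ara*).
The last vowel of *moronka* is /a/, which is a non-high vowel, so the suffix is -o, giving *moronkao*.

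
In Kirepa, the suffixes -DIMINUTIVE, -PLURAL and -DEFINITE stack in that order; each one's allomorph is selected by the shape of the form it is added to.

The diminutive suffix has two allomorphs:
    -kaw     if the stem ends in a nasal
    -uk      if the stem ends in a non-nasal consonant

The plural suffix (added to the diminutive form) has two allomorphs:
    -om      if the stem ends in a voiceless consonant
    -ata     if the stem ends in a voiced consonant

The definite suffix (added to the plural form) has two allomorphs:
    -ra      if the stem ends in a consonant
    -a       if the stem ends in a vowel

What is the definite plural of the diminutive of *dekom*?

The final consonant of *dekom* is /m/, which is a nasal, so the diminutive suffix is -kaw, giving *dekomkaw*.
The diminutive form *dekomkaw* — final consonant /w/ (voiced) → -ata → *dekomkawata*.
The plural form *dekomkawata* — final sound /a/ (a vowel) → -a → *dekomkawataa*.

dekomkawataa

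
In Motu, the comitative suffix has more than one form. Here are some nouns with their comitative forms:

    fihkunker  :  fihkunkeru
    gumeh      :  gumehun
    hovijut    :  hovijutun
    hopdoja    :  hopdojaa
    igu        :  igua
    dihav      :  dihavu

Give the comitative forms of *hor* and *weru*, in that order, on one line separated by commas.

horu, werua

The pattern is voicing of the final sound: -un when the stem ends in a voiceless consonant (*gumeh*, *hovijut*); -u when the stem ends in a voiced consonant (*fihkunker*, *dihav*); -a when the stem ends in a vowel (*hopdoja*, *igu*).
Since the final sound of *hor* is /r/ (a voiced consonant), it takes -u, giving *horu*.
Since the final sound of *weru* is /u/ (a vowel), it takes -a, giving *werua*.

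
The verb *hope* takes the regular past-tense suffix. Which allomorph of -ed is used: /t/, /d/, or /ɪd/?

/t/

The stem *hope* ends in a voiceless consonant other than /t/.
The -ed suffix is realized as /ɪd/ after /t, d/; as /t/ after other voiceless consonants; and as /d/ after other voiced sounds.
So -ed on *hope* is pronounced /t/.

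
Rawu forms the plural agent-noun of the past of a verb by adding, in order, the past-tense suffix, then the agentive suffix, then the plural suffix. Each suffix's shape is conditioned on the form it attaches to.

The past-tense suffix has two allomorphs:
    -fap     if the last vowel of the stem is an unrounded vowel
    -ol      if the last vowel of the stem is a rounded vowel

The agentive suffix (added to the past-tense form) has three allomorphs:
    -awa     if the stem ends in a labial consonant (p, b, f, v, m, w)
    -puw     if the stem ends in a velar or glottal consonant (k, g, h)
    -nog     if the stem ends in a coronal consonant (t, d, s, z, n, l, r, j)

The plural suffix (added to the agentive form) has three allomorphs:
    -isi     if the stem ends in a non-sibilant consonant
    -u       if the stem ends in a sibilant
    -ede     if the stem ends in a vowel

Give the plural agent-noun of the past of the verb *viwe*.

*viwe*: last vowel = /e/, an unrounded vowel → -fap → *viwefap*.
Since the final consonant of the past-tense form *viwefap* is /p/ (labial), it takes -awa, giving *viwefapawa*.
The final sound of the agentive form *viwefapawa* is /a/, which is a vowel, so the plural suffix is -ede, giving *viwefapawaede*.

viwefapawaede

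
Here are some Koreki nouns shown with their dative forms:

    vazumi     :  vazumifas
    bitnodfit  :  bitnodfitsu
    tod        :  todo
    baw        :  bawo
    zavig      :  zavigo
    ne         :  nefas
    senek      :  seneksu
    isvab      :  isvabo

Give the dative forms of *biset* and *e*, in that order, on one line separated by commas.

bisetsu, efas

Looking at the final sound of each stem: -su when the stem ends in a voiceless consonant (*bitnodfit*, *senek*); -o when the stem ends in a voiced consonant (*tod*, *baw*, *zavig*, *isvab*); -fas when the stem ends in a vowel (*vazumi*, *ne*).
Since the final sound of *biset* is /t/ (a voiceless consonant), it takes -su, giving *bisetsu*.
*e* — final sound /e/ (a vowel) → -fas → *efas*.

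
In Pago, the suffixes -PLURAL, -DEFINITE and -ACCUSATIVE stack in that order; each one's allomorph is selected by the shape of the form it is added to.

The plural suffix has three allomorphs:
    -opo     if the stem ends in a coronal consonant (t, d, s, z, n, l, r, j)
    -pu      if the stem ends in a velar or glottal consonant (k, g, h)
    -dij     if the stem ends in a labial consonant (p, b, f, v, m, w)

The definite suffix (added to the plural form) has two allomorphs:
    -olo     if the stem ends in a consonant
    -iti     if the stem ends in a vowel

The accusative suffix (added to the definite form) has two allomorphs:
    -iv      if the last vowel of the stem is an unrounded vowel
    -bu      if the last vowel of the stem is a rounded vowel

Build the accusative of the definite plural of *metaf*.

Since the final consonant of *metaf* is /f/ (labial), it takes -dij, giving *metafdij*.
The final sound of the plural form *metafdij* is /j/, which is a consonant, so the definite suffix is -olo, giving *metafdijolo*.
The definite form *metafdijolo*: last vowel = /o/, a rounded vowel → -bu → *metafdijolobu*.

metafdijolobu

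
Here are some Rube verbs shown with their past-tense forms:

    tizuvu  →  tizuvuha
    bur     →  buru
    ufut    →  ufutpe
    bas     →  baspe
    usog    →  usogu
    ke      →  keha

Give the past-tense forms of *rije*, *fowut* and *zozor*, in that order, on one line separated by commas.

rijeha, fowutpe, zozoru

Looking at the final sound of each stem: -pe when the stem ends in a voiceless consonant (*ufut*, *bas*); -u when the stem ends in a voiced consonant (*bur*, *usog*); -ha when the stem ends in a vowel (*tizuvu*, *ke*).
*rije*: final sound = /e/, a vowel → -ha → *rijeha*.
*fowut*: final sound = /t/, a voiceless consonant → -pe → *fowutpe*.
Since the final sound of *zozor* is /r/ (a voiced consonant), it takes -u, giving *zozoru*.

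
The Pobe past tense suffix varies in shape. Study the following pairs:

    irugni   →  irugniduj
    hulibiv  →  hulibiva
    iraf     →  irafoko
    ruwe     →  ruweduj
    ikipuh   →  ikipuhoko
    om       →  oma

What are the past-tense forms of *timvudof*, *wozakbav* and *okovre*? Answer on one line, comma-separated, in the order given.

Looking at the final sound of each stem: -oko when the stem ends in a voiceless consonant (*iraf*, *ikipuh*); -a when the stem ends in a voiced consonant (*hulibiv*, *om*); -duj when the stem ends in a vowel (*irugni*, *ruwe*).
The final sound of *timvudof* is /f/, which is a voiceless consonant, so the suffix is -oko, giving *timvudofoko*.
Since the final sound of *wozakbav* is /v/ (a voiced consonant), it takes -a, giving *wozakbava*.
Since the final sound of *okovre* is /e/ (a vowel), it takes -duj, giving *okovreduj*.

timvudofoko, wozakbava, okovreduj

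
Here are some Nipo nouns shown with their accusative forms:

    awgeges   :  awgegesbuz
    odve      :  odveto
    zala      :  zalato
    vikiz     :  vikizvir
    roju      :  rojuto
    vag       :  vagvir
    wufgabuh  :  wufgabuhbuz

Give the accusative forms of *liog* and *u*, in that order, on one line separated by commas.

liogvir, uto

Looking at the final sound of each stem: -buz when the stem ends in a voiceless consonant (*awgeges*, *wufgabuh*); -vir when the stem ends in a voiced consonant (*vikiz*, *vag*); -to when the stem ends in a vowel (*odve*, *zala*, *roju*).
*liog*: final sound = /g/, a voiced consonant → -vir → *liogvir*.
*u* — final sound /u/ (a vowel) → -to → *uto*.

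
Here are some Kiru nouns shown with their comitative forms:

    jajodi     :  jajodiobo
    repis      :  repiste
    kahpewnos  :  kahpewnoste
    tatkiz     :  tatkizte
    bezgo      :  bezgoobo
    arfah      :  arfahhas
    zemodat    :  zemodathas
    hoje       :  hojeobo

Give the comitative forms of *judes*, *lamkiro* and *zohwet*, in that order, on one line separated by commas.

The pattern is sibilance of the final sound: -te when the stem ends in a sibilant (*repis*, *kahpewnos*, *tatkiz*); -has when the stem ends in a non-sibilant consonant (*arfah*, *zemodat*); -obo when the stem ends in a vowel (*jajodi*, *bezgo*, *hoje*).
The final sound of *judes* is /s/, which is a sibilant, so the suffix is -te, giving *judeste*.
*lamkiro* — final sound /o/ (a vowel) → -obo → *lamkiroobo*.
Since the final sound of *zohwet* is /t/ (a non-sibilant consonant), it takes -has, giving *zohwethas*.

judeste, lamkiroobo, zohwethas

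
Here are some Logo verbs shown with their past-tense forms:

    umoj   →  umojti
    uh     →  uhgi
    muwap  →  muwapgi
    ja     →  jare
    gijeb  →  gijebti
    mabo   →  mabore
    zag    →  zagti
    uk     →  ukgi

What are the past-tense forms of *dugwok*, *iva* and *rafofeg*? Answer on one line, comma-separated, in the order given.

Looking at the final sound of each stem: -gi when the stem ends in a voiceless consonant (*uh*, *muwap*, *uk*); -ti when the stem ends in a voiced consonant (*umoj*, *gijeb*, *zag*); -re when the stem ends in a vowel (*ja*, *mabo*).
*dugwok* — final sound /k/ (a voiceless consonant) → -gi → *dugwokgi*.
*iva* — final sound /a/ (a vowel) → -re → *ivare*.
Since the final sound of *rafofeg* is /g/ (a voiced consonant), it takes -ti, giving *rafofegti*.

dugwokgi, ivare, rafofegti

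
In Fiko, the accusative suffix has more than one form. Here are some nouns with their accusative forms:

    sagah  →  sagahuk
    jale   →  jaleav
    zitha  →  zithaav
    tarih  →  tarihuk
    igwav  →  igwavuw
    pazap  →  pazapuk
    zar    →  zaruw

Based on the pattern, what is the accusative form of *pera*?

peraav

The alternation tracks the final sound of the stem — -uk when the stem ends in a voiceless consonant (*sagah*, *tarih*, *pazap*); -uw when the stem ends in a voiced consonant (*igwav*, *zar*); -av when the stem ends in a vowel (*jale*, *zitha*).
The final sound of *pera* is /a/, which is a vowel, so the suffix is -av, giving *peraav*.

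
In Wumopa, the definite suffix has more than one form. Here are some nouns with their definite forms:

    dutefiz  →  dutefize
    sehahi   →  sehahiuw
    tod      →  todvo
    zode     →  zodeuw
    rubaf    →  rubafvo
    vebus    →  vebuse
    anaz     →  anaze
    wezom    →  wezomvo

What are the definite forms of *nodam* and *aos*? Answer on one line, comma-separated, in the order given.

nodamvo, aose

The alternation tracks the final sound of the stem — -e when the stem ends in a sibilant (*dutefiz*, *vebus*, *anaz*); -vo when the stem ends in a non-sibilant consonant (*tod*, *rubaf*, *wezom*); -uw when the stem ends in a vowel (*sehahi*, *zode*).
*nodam*: final sound = /m/, a non-sibilant consonant → -vo → *nodamvo*.
*aos*: final sound = /s/, a sibilant → -e → *aose*.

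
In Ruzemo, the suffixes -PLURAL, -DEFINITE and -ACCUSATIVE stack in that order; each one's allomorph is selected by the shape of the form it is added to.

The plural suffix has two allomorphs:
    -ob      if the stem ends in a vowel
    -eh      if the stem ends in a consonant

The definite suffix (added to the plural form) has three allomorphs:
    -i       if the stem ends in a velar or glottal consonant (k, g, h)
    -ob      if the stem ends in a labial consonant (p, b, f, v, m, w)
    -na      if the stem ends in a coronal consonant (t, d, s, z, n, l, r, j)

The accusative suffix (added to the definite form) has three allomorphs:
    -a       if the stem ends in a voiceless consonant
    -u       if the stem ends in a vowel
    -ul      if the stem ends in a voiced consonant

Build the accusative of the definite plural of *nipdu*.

The final sound of *nipdu* is /u/, which is a vowel, so the plural suffix is -ob, giving *nipduob*.
The plural form *nipduob* — final consonant /b/ (labial) → -ob → *nipduobob*.
The final sound of the definite form *nipduobob* is /b/, which is a voiced consonant, so the accusative suffix is -ul, giving *nipduobobul*.

nipduobobul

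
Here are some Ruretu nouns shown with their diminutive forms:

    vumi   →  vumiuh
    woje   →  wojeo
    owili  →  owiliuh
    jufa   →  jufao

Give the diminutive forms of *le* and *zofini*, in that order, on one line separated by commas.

Looking at the last vowel of each stem: -uh when the last vowel of the stem is a high vowel (*vumi*, *owili*); -o when the last vowel of the stem is a non-high vowel (*woje*, *jufa*).
*le*: last vowel = /e/, a non-high vowel → -o → *leo*.
*zofini*: last vowel = /i/, a high vowel → -uh → *zofiniuh*.

leo, zofiniuh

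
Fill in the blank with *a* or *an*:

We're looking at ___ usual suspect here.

a

The indefinite article is chosen by the initial *sound* of the following word, not its spelling.
*usual* begins with the sound /juː/ (u pronounced /juː/) — a consonant sound.
So the article is *a*: We're looking at a usual suspect here.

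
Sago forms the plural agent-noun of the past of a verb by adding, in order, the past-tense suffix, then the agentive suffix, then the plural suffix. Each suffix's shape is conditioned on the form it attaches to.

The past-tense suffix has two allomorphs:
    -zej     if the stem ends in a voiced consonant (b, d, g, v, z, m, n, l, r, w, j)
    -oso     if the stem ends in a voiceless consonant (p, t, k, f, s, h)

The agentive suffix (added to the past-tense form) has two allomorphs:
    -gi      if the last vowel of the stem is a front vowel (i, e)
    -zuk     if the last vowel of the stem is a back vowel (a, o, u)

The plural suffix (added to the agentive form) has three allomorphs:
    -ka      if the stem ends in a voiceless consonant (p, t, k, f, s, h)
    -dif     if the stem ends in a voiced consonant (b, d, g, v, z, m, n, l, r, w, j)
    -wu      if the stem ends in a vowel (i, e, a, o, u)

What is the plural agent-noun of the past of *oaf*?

*oaf* — final consonant /f/ (voiceless) → -oso → *oafoso*.
The past-tense form *oafoso*: last vowel = /o/, a back vowel → -zuk → *oafosozuk*.
The final sound of the agentive form *oafosozuk* is /k/, which is a voiceless consonant, so the plural suffix is -ka, giving *oafosozukka*.

oafosozukka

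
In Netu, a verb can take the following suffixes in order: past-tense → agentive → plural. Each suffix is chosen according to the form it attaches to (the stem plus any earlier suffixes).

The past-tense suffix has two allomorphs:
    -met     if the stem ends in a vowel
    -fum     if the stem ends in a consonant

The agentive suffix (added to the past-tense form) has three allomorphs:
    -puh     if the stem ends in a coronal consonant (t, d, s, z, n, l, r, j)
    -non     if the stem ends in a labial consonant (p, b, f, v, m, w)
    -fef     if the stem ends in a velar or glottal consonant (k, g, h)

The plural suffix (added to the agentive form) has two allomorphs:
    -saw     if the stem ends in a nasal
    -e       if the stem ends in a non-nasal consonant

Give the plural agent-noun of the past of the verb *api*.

apimetpuhe

Since the final sound of *api* is /i/ (a vowel), it takes -met, giving *apimet*.
Since the final consonant of the past-tense form *apimet* is /t/ (coronal), it takes -puh, giving *apimetpuh*.
The final consonant of the agentive form *apimetpuh* is /h/, which is non-nasal, so the plural suffix is -e, giving *apimetpuhe*.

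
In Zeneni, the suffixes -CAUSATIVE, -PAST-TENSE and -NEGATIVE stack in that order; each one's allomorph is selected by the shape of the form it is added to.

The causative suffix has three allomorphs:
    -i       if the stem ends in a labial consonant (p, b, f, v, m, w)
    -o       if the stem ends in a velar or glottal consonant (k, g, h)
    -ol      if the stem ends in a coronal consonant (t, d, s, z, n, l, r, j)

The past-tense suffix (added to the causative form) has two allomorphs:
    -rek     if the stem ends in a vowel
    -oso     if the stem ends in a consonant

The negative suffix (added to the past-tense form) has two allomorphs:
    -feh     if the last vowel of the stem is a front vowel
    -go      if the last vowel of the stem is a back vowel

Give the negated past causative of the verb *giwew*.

giwewirekfeh

The final consonant of *giwew* is /w/, which is labial, so the causative suffix is -i, giving *giwewi*.
The causative form *giwewi*: final sound = /i/, a vowel → -rek → *giwewirek*.
Since the last vowel of the past-tense form *giwewirek* is /e/ (a front vowel), it takes -feh, giving *giwewirekfeh*.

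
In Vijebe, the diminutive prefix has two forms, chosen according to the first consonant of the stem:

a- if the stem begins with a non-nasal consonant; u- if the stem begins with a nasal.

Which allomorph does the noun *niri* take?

u-

*niri* — first consonant /n/ (a nasal) → u-.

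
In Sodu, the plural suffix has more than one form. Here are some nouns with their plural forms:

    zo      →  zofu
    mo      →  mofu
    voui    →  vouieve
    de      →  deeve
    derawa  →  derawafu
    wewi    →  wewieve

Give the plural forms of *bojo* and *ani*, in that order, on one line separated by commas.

bojofu, anieve

The pattern is front/back vowel harmony: -eve when the last vowel of the stem is a front vowel (*voui*, *de*, *wewi*); -fu when the last vowel of the stem is a back vowel (*zo*, *mo*, *derawa*).
*bojo*: last vowel = /o/, a back vowel → -fu → *bojofu*.
The last vowel of *ani* is /i/, which is a front vowel, so the suffix is -eve, giving *anieve*.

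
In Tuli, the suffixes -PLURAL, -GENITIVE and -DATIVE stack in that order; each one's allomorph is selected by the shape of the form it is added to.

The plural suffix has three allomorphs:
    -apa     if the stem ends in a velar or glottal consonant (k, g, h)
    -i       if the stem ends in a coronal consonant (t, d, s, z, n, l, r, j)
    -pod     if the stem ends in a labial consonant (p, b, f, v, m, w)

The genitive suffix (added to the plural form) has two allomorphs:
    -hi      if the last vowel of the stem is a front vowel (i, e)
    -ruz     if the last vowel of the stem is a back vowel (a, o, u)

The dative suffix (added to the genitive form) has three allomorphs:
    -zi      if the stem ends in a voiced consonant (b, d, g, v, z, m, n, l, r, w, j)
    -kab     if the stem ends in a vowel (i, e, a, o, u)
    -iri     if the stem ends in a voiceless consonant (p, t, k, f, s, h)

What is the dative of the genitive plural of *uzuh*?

Since the final consonant of *uzuh* is /h/ (velar/glottal), it takes -apa, giving *uzuhapa*.
Since the last vowel of the plural form *uzuhapa* is /a/ (a back vowel), it takes -ruz, giving *uzuhaparuz*.
The genitive form *uzuhaparuz*: final sound = /z/, a voiced consonant → -zi → *uzuhaparuzzi*.

uzuhaparuzzi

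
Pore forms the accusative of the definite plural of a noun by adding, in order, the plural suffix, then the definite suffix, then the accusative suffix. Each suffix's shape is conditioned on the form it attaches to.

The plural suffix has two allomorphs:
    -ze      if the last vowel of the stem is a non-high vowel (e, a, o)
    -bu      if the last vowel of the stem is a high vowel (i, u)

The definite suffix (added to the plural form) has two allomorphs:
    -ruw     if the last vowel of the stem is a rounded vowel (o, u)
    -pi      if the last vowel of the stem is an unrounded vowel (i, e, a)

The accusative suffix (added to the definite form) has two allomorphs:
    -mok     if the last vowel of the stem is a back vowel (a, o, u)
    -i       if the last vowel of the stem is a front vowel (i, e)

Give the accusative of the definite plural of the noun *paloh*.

palohzepii

The last vowel of *paloh* is /o/, which is a non-high vowel, so the plural suffix is -ze, giving *palohze*.
The plural form *palohze*: last vowel = /e/, an unrounded vowel → -pi → *palohzepi*.
The definite form *palohzepi*: last vowel = /i/, a front vowel → -i → *palohzepii*.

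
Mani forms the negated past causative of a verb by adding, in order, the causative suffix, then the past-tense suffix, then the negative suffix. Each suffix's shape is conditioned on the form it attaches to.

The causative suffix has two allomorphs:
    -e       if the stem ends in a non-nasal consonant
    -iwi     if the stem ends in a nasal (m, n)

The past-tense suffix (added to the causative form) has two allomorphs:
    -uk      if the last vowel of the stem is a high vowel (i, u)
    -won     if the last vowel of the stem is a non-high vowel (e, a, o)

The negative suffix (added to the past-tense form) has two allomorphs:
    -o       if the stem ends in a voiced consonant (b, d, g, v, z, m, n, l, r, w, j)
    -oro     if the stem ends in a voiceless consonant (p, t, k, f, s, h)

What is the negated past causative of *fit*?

fitewono

The final consonant of *fit* is /t/, which is non-nasal, so the causative suffix is -e, giving *fite*.
The causative form *fite*: last vowel = /e/, a non-high vowel → -won → *fitewon*.
The final consonant of the past-tense form *fitewon* is /n/, which is voiced, so the negative suffix is -o, giving *fitewono*.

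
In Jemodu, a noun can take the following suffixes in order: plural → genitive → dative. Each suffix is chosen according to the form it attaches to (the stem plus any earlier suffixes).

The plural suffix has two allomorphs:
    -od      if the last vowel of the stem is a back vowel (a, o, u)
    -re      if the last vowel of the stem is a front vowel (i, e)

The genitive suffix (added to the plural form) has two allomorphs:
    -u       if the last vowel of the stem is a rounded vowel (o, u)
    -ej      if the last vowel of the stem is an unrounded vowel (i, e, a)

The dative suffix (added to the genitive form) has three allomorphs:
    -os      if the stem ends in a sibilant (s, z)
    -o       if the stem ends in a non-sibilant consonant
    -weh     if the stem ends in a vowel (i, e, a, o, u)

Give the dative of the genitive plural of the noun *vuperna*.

vupernaoduweh

*vuperna* — last vowel /a/ (a back vowel) → -od → *vupernaod*.
The plural form *vupernaod*: last vowel = /o/, a rounded vowel → -u → *vupernaodu*.
The final sound of the genitive form *vupernaodu* is /u/, which is a vowel, so the dative suffix is -weh, giving *vupernaoduweh*.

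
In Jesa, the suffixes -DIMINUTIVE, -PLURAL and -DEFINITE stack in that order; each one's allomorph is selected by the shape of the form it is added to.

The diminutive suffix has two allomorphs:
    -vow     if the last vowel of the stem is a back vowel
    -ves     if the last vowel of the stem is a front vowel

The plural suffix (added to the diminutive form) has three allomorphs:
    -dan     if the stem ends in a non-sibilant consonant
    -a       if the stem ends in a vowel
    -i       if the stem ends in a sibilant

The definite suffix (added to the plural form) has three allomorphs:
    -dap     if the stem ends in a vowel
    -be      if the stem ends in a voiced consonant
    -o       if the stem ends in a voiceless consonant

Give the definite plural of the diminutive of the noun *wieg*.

Since the last vowel of *wieg* is /e/ (a front vowel), it takes -ves, giving *wiegves*.
The final sound of the diminutive form *wiegves* is /s/, which is a sibilant, so the plural suffix is -i, giving *wiegvesi*.
The plural form *wiegvesi* — final sound /i/ (a vowel) → -dap → *wiegvesidap*.

wiegvesidap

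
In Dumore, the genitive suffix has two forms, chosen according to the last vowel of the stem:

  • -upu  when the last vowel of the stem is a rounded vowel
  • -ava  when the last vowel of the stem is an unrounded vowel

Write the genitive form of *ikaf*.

ikafava

*ikaf*: last vowel = /a/, an unrounded vowel → -ava → *ikafava*.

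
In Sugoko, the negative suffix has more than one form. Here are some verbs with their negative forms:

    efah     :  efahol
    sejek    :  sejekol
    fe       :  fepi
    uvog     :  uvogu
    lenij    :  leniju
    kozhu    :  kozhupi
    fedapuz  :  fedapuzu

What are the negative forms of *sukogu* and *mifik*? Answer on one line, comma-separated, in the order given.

The suffix is conditioned by the final sound: -ol when the stem ends in a voiceless consonant (*efah*, *sejek*); -u when the stem ends in a voiced consonant (*uvog*, *lenij*, *fedapuz*); -pi when the stem ends in a vowel (*fe*, *kozhu*).
Since the final sound of *sukogu* is /u/ (a vowel), it takes -pi, giving *sukogupi*.
The final sound of *mifik* is /k/, which is a voiceless consonant, so the suffix is -ol, giving *mifikol*.

sukogupi, mifikol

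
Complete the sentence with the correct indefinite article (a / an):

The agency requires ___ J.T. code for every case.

a

The indefinite article is chosen by the initial *sound* of the following word, not its spelling.
The initialism *J.T.* is read letter by letter; the first letter, J, is pronounced /dʒeɪ/, which begins with a consonant sound.
So the article is *a*: The agency requires a J.T. code for every case.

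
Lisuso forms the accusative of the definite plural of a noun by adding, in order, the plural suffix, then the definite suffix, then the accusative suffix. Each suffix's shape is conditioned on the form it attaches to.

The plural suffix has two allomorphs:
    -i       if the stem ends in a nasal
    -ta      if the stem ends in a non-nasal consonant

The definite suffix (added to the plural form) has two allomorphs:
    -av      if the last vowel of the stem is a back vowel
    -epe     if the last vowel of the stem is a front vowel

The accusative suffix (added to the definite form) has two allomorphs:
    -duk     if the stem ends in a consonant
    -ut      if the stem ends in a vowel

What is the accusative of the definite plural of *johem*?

johemiepeut

The final consonant of *johem* is /m/, which is a nasal, so the plural suffix is -i, giving *johemi*.
The plural form *johemi*: last vowel = /i/, a front vowel → -epe → *johemiepe*.
The definite form *johemiepe* — final sound /e/ (a vowel) → -ut → *johemiepeut*.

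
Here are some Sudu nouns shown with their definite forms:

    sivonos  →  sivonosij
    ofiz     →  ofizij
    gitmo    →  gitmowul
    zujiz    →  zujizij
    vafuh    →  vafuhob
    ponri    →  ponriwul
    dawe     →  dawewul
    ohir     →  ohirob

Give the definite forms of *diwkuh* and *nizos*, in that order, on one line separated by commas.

diwkuhob, nizosij

Looking at the final sound of each stem: -ij when the stem ends in a sibilant (*sivonos*, *ofiz*, *zujiz*); -ob when the stem ends in a non-sibilant consonant (*vafuh*, *ohir*); -wul when the stem ends in a vowel (*gitmo*, *ponri*, *dawe*).
The final sound of *diwkuh* is /h/, which is a non-sibilant consonant, so the suffix is -ob, giving *diwkuhob*.
Since the final sound of *nizos* is /s/ (a sibilant), it takes -ij, giving *nizosij*.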